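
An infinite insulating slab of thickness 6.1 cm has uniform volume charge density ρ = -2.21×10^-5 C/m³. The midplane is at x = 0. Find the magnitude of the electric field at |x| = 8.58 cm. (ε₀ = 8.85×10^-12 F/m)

|E| = 7.62e4 V/m

The point |x| = 8.58 cm lies outside the slab (half-thickness 0.0305 m). A symmetric pillbox spanning the full slab encloses Q_enc = ρ·d·A.
Flux = 2EA ⇒ E = |ρ|d/(2ε₀), independent of distance outside.
E = (2.21e-5)(0.061)/(2·8.85×10^-12) = 7.62×10^4 N/C.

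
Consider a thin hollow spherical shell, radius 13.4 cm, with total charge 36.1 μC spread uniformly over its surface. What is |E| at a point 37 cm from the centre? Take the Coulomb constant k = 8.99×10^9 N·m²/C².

E = 2.37e6 N/C

Symmetry ⇒ E = E(r) r̂. Gaussian sphere of radius r = 37 cm (r > 13.4 cm).
The entire shell is enclosed: Q_enc = 3.61×10^-5 C.
By Gauss's law, ∮E·dA = E·4πr² = Q_enc/ε₀.
E = k|Q_enc|/r² = (8.99×10^9)(3.61×10^-5)/(0.37)² = 2.37×10^6 N/C.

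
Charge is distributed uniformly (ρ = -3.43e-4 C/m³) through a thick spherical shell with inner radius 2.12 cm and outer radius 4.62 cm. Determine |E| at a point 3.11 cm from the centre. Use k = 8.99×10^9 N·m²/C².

|E| ≈ 2.74×10^5 N/C

Use a concentric Gaussian sphere at r = 3.11 cm (within the shell material, 2.12 cm < r < 4.62 cm).
Only the shell between 2.12 cm and r is enclosed: Q_enc = ρ·(4π/3)(r³ − a³) = (-3.43e-4)·(4π/3)·((0.0311)³ − (0.0212)³) = -2.953×10^-8 C.
Applying ∮E·dA = Q_enc/ε₀ with Φ = E(4πr²):
E = k|Q_enc|/r² = (8.99×10^9)(2.953e-8)/(0.0311)² = 2.74e5 N/C.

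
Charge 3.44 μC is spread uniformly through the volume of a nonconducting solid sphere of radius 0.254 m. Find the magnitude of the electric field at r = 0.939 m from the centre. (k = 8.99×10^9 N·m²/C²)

Symmetry ⇒ E = E(r) r̂. Gaussian sphere of radius r = 0.939 m (r > R, so the entire charge is enclosed).
Q_enc = 3.44 μC = 3.44×10^-6 C.
Applying ∮E·dA = Q_enc/ε₀ with Φ = E(4πr²):
E = k|Q_enc|/r² = (8.99×10^9)(3.44e-6)/(0.939)² = 3.51e4 N/C.

E ≈ 3.51e4 N/C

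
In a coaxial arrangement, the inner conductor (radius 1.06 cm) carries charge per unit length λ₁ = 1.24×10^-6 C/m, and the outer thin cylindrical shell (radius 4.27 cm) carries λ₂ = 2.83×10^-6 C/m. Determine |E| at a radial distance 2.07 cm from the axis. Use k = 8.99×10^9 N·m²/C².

Coaxial Gaussian cylinder, radius r = 2.07 cm, length L (between the conductors, 1.06 cm < r < 4.27 cm).
Only the inner wire is enclosed; the outer shell contributes nothing inside itself. λ_enc = λ₁ = 1.24×10^-6 C/m.
Since E is radial and uniform over the curved surface, Φ = E·2πrL = Q_enc/ε₀ = λ_enc L/ε₀.
E = 2k|λ_enc|/r = 2(8.99×10^9)(1.24×10^-6)/(0.0207) = 1.08×10^6 N/C.

|E| ≈ 1.08×10^6 V/m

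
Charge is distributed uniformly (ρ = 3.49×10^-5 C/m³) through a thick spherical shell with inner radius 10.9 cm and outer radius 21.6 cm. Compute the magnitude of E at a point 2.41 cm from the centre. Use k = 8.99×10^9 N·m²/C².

Symmetry ⇒ E = E(r) r̂. Gaussian sphere of radius r = 2.41 cm (r < 10.9 cm, inside the empty cavity).
No charge is enclosed, so by Gauss's law E·4πr² = 0 ⇒ E = 0.

E = 0 (no enclosed charge)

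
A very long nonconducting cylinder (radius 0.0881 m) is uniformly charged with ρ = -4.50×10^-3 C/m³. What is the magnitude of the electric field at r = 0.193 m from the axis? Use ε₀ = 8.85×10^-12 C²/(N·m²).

|E| ≈ 1.02e7 N/C

Take a coaxial cylindrical Gaussian surface of radius r = 0.193 m and length L (r > 0.0881 m, full cross-section enclosed).
λ_enc = ρ·πR² = (-4.50×10^-3)π(0.0881)² = -1.097×10^-4 C/m.
Since E is radial and uniform over the curved surface, Φ = E·2πrL = Q_enc/ε₀ = λ_enc L/ε₀.
E = |λ_enc|/(2πε₀r) = (1.097e-4)/(2π·8.85×10^-12·0.193) = 1.02e7 N/C.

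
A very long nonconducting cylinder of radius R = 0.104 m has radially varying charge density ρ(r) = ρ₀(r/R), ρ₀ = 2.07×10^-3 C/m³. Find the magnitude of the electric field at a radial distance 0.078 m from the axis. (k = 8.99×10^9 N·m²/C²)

|E| = 4.56×10^6 N/C

Coaxial Gaussian cylinder, radius r = 0.078 m, length L (r < R).
Integrating ρ over the cross-section to radius r: λ_enc = (2πρ₀/R) ∫₀^r r'^2 dr' = 2πρ₀ r^3/(3·R) = 1.978×10^-5 C/m.
By Gauss's law (flux through the curved wall only), E·2πrL = λ_enc L/ε₀.
E = 2k|λ_enc|/r = 2(8.99×10^9)(1.978×10^-5)/(0.078) = 4.56×10^6 N/C.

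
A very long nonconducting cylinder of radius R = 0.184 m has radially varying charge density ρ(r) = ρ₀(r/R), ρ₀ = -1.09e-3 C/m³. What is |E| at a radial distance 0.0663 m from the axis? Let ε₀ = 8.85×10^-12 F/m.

Take a coaxial cylindrical Gaussian surface of radius r = 0.0663 m and length L (r < R).
λ_enc = ∫₀^r ρ(r')·2πr' dr' = (2πρ₀/R)·r^3/3 = -3.616e-6 C/m.
By Gauss's law (flux through the curved wall only), E·2πrL = λ_enc L/ε₀.
E = |λ_enc|/(2πε₀r) = (3.616×10^-6)/(2π·8.85×10^-12·0.0663) = 9.81×10^5 N/C.

|E| = 9.81×10^5 N/C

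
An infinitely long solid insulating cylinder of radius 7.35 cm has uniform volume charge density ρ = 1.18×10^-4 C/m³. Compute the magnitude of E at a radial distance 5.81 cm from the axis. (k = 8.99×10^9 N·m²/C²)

Choose a coaxial cylinder of radius r = 5.81 cm (arbitrary length L) as the Gaussian surface (r < R).
Enclosed charge per unit length: λ_enc = ρ·πr² = (1.18×10^-4)π(0.0581)² = 1.251e-6 C/m.
Applying ∮E·dA = Q_enc/ε₀ with the end caps contributing no flux:
E = 2k|λ_enc|/r = 2(8.99×10^9)(1.251×10^-6)/(0.0581) = 3.87e5 N/C.

3.87e5 N/C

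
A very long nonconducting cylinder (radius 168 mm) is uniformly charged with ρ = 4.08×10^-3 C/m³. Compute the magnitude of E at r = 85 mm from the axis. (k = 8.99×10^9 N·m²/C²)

E ≈ 1.96×10^7 V/m

By cylindrical symmetry E is radial; use a coaxial Gaussian cylinder of radius 85 mm and length L (r < R).
Charge inside radius r per length L is ρ·πr²·L, so λ_enc = ρπr² = 9.261e-5 C/m.
Gauss's law: E·2πrL = λ_enc L/ε₀.
E = 2k|λ_enc|/r = 2(8.99×10^9)(9.261×10^-5)/(0.085) = 1.96×10^7 N/C.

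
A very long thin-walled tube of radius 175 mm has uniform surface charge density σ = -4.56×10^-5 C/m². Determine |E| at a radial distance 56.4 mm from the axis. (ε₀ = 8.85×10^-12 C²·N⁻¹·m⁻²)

Coaxial Gaussian cylinder, radius r = 56.4 mm, length L (r < 175 mm, inside the shell).
All the surface charge lies outside this cylinder: Q_enc = 0, hence E = 0.

E = 0 (no enclosed charge)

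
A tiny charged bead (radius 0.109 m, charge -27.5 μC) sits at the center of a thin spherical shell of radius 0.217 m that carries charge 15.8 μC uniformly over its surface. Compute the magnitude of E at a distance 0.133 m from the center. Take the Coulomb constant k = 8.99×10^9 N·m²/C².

Take a concentric spherical Gaussian surface of radius r = 0.133 m (between the bodies, 0.109 m < r < 0.217 m).
Only the inner charge is enclosed; the outer shell contributes nothing inside itself. Q_enc = -27.5 μC = -2.75×10^-5 C.
Applying ∮E·dA = Q_enc/ε₀ with Φ = E(4πr²):
E = k|Q_enc|/r² = (8.99×10^9)(2.75×10^-5)/(0.133)² = 1.40×10^7 N/C.

1.40×10^7 N/C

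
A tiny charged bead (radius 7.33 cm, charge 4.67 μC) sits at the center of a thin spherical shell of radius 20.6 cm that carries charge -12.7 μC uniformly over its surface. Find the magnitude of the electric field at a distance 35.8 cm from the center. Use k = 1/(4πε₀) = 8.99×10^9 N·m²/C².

Take a concentric spherical Gaussian surface of radius r = 35.8 cm (r > 20.6 cm, enclosing both).
Q_enc = (4.67 μC) + (-12.7 μC) = -8.03e-6 C.
Gauss's law: E·4πr² = Q_enc/ε₀.
E = k|Q_enc|/r² = (8.99×10^9)(8.03×10^-6)/(0.358)² = 5.63×10^5 N/C.

5.63×10^5 N/C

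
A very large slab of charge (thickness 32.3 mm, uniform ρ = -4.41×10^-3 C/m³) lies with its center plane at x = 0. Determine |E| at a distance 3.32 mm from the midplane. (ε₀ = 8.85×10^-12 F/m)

By symmetry E is perpendicular to the slab. A Gaussian pillbox from −3.32 mm to +3.32 mm (face area A) lies entirely within the slab.
Q_enc = ρ·(2x)·A and flux = 2EA, so 2EA = 2ρxA/ε₀ ⇒ E = |ρ|x/ε₀.
E = (4.41e-3)(0.00332)/(8.85×10^-12) = 1.65×10^6 N/C.

|E| ≈ 1.65×10^6 V/m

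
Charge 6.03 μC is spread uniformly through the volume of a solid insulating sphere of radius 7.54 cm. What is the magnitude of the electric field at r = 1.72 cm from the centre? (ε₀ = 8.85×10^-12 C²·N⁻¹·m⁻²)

|E| = 2.18×10^6 N/C

Symmetry ⇒ E = E(r) r̂. Gaussian sphere of radius r = 1.72 cm (r < R).
For a uniform sphere the enclosed fraction is (r/R)³, so Q_enc = (6.03 μC)(0.0172/0.0754)³ = 7.158e-8 C.
Gauss's law: E·4πr² = Q_enc/ε₀.
E = |Q_enc|/(4πε₀r²) = (7.158×10^-8)/(4π·8.85×10^-12·(0.0172)²) = 2.18×10^6 N/C.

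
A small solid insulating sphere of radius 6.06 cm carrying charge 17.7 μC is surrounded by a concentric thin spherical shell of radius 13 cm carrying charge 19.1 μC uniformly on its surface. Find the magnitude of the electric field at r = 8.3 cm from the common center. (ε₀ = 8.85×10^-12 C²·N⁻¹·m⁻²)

Use a concentric Gaussian sphere at r = 8.3 cm (between the bodies, 6.06 cm < r < 13 cm).
The shell at 13 cm lies outside the Gaussian surface, so Q_enc = 17.7 μC = 1.77×10^-5 C.
Applying ∮E·dA = Q_enc/ε₀ with Φ = E(4πr²):
E = |Q_enc|/(4πε₀r²) = (1.77×10^-5)/(4π·8.85×10^-12·(0.083)²) = 2.31×10^7 N/C.

E ≈ 2.31×10^7 N/C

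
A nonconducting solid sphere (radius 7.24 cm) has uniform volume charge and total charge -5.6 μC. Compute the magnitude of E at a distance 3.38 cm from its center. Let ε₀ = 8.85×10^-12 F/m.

|E| ≈ 4.48e6 N/C

Take a concentric spherical Gaussian surface of radius r = 3.38 cm (r < R).
Only the charge within r is enclosed: Q_enc = Q·(r/R)³ = (-5.6 μC)·(3.38 cm/7.24 cm)³ = -5.698×10^-7 C.
By Gauss's law, ∮E·dA = E·4πr² = Q_enc/ε₀.
E = |Q_enc|/(4πε₀r²) = (5.698e-7)/(4π·8.85×10^-12·(0.0338)²) = 4.48×10^6 N/C.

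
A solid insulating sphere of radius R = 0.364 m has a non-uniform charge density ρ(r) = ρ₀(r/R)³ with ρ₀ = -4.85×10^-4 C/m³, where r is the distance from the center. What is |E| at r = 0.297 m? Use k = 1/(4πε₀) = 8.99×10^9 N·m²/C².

Take a concentric spherical Gaussian surface of radius r = 0.297 m (r < R).
Q_enc = ∫₀^r ρ(r')·4πr'² dr' = (4πρ₀/R³) ∫₀^r r'^5 dr' = 4πρ₀ r^6/(6·R³) = -1.446×10^-5 C.
Applying ∮E·dA = Q_enc/ε₀ with Φ = E(4πr²):
E = k|Q_enc|/r² = (8.99×10^9)(1.446×10^-5)/(0.297)² = 1.47×10^6 N/C.

|E| = 1.47×10^6 N/C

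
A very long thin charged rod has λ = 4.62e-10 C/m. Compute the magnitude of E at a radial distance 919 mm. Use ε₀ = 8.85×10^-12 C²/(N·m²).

By cylindrical symmetry E is radial; use a coaxial Gaussian cylinder of radius 919 mm and length L.
Q_enc = λL, so λ_enc = 4.62×10^-10 C/m.
By Gauss's law (flux through the curved wall only), E·2πrL = λ_enc L/ε₀.
E = |λ_enc|/(2πε₀r) = (4.62×10^-10)/(2π·8.85×10^-12·0.919) = 9.04 N/C.

|E| = 9.04 N/C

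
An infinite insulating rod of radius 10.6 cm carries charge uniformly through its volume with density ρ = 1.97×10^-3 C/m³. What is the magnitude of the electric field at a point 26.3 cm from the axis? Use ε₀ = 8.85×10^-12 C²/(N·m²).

E = 4.75×10^6 N/C

Take a coaxial cylindrical Gaussian surface of radius r = 26.3 cm and length L (r > 10.6 cm, full cross-section enclosed).
λ_enc = ρ·πR² = (1.97×10^-3)π(0.106)² = 6.954×10^-5 C/m.
Since E is radial and uniform over the curved surface, Φ = E·2πrL = Q_enc/ε₀ = λ_enc L/ε₀.
E = |λ_enc|/(2πε₀r) = (6.954×10^-5)/(2π·8.85×10^-12·0.263) = 4.75×10^6 N/C.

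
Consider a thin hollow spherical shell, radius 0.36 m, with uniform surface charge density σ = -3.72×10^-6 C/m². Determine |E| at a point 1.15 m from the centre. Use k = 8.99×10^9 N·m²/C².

By spherical symmetry E is radial; choose a Gaussian sphere of radius r = 1.15 m (r > 0.36 m).
The entire shell is enclosed: Q_enc = σ·4πR² = (-3.72e-6)·4π·(0.36)² = -6.058×10^-6 C.
Since E is radial and uniform over the Gaussian sphere, Φ = E·4πr² = Q_enc/ε₀.
E = k|Q_enc|/r² = (8.99×10^9)(6.058×10^-6)/(1.15)² = 4.12×10^4 N/C.

|E| ≈ 4.12×10^4 V/m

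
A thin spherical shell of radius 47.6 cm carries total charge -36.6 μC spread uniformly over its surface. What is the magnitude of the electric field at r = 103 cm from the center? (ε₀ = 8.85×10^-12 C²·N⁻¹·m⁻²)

Use a concentric Gaussian sphere at r = 103 cm (r > 47.6 cm).
The entire shell is enclosed: Q_enc = -3.66×10^-5 C.
Since E is radial and uniform over the Gaussian sphere, Φ = E·4πr² = Q_enc/ε₀.
E = |Q_enc|/(4πε₀r²) = (3.66×10^-5)/(4π·8.85×10^-12·(1.03)²) = 3.10e5 N/C.

3.10×10^5 N/C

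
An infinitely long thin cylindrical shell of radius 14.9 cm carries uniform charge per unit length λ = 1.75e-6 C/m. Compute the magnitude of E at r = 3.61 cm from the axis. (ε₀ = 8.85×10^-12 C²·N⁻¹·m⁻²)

E = 0

Take a coaxial cylindrical Gaussian surface of radius r = 3.61 cm and length L (r < 14.9 cm, inside the shell).
All the surface charge lies outside this cylinder: Q_enc = 0, hence E = 0.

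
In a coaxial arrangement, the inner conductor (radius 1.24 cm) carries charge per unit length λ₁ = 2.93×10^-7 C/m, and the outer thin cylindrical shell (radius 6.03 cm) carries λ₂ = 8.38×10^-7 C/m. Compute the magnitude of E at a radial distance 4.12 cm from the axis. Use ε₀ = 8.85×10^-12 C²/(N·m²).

Coaxial Gaussian cylinder, radius r = 4.12 cm, length L (between the conductors, 1.24 cm < r < 6.03 cm).
Only the inner wire is enclosed; the outer shell contributes nothing inside itself. λ_enc = λ₁ = 2.93e-7 C/m.
Applying ∮E·dA = Q_enc/ε₀ with the end caps contributing no flux:
E = |λ_enc|/(2πε₀r) = (2.93×10^-7)/(2π·8.85×10^-12·0.0412) = 1.28×10^5 N/C.

E ≈ 1.28e5 V/m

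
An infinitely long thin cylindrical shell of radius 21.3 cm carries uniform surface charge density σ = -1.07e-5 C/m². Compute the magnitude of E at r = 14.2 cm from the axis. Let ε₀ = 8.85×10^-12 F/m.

E = 0 (no enclosed charge)

Take a coaxial cylindrical Gaussian surface of radius r = 14.2 cm and length L (r < 21.3 cm, inside the shell).
No charge is enclosed, so Gauss's law gives E·2πrL = 0 ⇒ E = 0.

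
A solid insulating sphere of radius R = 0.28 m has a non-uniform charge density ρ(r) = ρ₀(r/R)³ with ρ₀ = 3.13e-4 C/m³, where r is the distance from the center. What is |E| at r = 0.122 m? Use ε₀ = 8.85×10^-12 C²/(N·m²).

Take a concentric spherical Gaussian surface of radius r = 0.122 m (r < R).
Integrate the density: Q_enc = 4π ∫₀^r ρ₀(r'/R)^3 r'² dr' = 4πρ₀ r^6/(6·R³) = 9.847×10^-8 C.
Since E is radial and uniform over the Gaussian sphere, Φ = E·4πr² = Q_enc/ε₀.
E = |Q_enc|/(4πε₀r²) = (9.847×10^-8)/(4π·8.85×10^-12·(0.122)²) = 5.95e4 N/C.

E = 5.95×10^4 V/m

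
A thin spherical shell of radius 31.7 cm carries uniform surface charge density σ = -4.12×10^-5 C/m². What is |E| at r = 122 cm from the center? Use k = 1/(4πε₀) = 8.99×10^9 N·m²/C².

Symmetry ⇒ E = E(r) r̂. Gaussian sphere of radius r = 122 cm (r > 31.7 cm).
The entire shell is enclosed: Q_enc = σ·4πR² = (-4.12×10^-5)·4π·(0.317)² = -5.203×10^-5 C.
By Gauss's law, ∮E·dA = E·4πr² = Q_enc/ε₀.
E = k|Q_enc|/r² = (8.99×10^9)(5.203e-5)/(1.22)² = 3.14×10^5 N/C.

E ≈ 3.14×10^5 N/C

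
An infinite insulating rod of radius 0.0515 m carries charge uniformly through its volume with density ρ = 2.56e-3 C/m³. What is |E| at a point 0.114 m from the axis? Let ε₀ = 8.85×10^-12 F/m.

Coaxial Gaussian cylinder, radius r = 0.114 m, length L (r > 0.0515 m, full cross-section enclosed).
λ_enc = ρ·πR² = (2.56e-3)π(0.0515)² = 2.133×10^-5 C/m.
Applying ∮E·dA = Q_enc/ε₀ with the end caps contributing no flux:
E = |λ_enc|/(2πε₀r) = (2.133×10^-5)/(2π·8.85×10^-12·0.114) = 3.36e6 N/C.

|E| = 3.36×10^6 V/m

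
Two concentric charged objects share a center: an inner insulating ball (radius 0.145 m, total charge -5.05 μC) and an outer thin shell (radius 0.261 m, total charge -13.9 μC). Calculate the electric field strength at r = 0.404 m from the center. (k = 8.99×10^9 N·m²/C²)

E = 1.04e6 N/C

Symmetry ⇒ E = E(r) r̂. Gaussian sphere of radius r = 0.404 m (r > 0.261 m, enclosing both).
Q_enc = (-5.05 μC) + (-13.9 μC) = -1.895×10^-5 C.
Since E is radial and uniform over the Gaussian sphere, Φ = E·4πr² = Q_enc/ε₀.
E = k|Q_enc|/r² = (8.99×10^9)(1.895×10^-5)/(0.404)² = 1.04e6 N/C.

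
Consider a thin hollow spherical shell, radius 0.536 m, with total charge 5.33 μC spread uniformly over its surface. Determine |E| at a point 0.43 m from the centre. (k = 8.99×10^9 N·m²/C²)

Symmetry ⇒ E = E(r) r̂. Gaussian sphere of radius r = 0.43 m (inside the shell, r < 0.536 m).
No charge lies within this surface, so Q_enc = 0 and Gauss's law gives E·4πr² = 0 ⇒ E = 0.

|E| = 0 V/m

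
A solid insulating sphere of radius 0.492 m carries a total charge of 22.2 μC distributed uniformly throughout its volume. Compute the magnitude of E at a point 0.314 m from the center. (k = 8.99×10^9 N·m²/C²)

Take a concentric spherical Gaussian surface of radius r = 0.314 m (r < R).
Only the charge within r is enclosed: Q_enc = Q·(r/R)³ = (22.2 μC)·(0.314 m/0.492 m)³ = 5.771e-6 C.
Since E is radial and uniform over the Gaussian sphere, Φ = E·4πr² = Q_enc/ε₀.
E = k|Q_enc|/r² = (8.99×10^9)(5.771e-6)/(0.314)² = 5.26×10^5 N/C.

|E| ≈ 5.26e5 N/C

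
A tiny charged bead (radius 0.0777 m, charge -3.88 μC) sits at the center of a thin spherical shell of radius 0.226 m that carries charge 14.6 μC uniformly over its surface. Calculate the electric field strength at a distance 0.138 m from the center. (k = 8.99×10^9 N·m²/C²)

1.83e6 N/C

Symmetry ⇒ E = E(r) r̂. Gaussian sphere of radius r = 0.138 m (between the bodies, 0.0777 m < r < 0.226 m).
Only the inner charge is enclosed; the outer shell contributes nothing inside itself. Q_enc = -3.88 μC = -3.88×10^-6 C.
Since E is radial and uniform over the Gaussian sphere, Φ = E·4πr² = Q_enc/ε₀.
E = k|Q_enc|/r² = (8.99×10^9)(3.88e-6)/(0.138)² = 1.83e6 N/C.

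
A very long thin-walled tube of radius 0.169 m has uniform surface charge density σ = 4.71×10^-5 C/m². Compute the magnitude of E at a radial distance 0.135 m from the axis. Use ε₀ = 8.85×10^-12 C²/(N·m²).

E = 0

Take a coaxial cylindrical Gaussian surface of radius r = 0.135 m and length L (r < 0.169 m, inside the shell).
All the surface charge lies outside this cylinder: Q_enc = 0, hence E = 0.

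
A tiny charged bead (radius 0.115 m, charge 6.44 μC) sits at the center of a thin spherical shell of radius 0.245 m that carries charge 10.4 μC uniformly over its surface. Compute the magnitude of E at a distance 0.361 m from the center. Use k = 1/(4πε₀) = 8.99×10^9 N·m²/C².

Symmetry ⇒ E = E(r) r̂. Gaussian sphere of radius r = 0.361 m (r > 0.245 m, enclosing both).
Q_enc = (6.44 μC) + (10.4 μC) = 1.684×10^-5 C.
By Gauss's law, ∮E·dA = E·4πr² = Q_enc/ε₀.
E = k|Q_enc|/r² = (8.99×10^9)(1.684×10^-5)/(0.361)² = 1.16e6 N/C.

E = 1.16×10^6 N/C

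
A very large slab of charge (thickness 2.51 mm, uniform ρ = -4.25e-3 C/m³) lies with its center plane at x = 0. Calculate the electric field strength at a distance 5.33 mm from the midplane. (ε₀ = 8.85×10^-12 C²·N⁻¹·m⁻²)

E = 6.03×10^5 V/m

The point |x| = 5.33 mm lies outside the slab (half-thickness 0.001255 m). A symmetric pillbox spanning the full slab encloses Q_enc = ρ·d·A.
Flux = 2EA ⇒ E = |ρ|d/(2ε₀), independent of distance outside.
E = (4.25×10^-3)(0.00251)/(2·8.85×10^-12) = 6.03e5 N/C.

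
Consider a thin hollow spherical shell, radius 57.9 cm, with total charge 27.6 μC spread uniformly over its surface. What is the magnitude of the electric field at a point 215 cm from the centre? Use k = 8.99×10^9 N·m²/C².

By spherical symmetry E is radial; choose a Gaussian sphere of radius r = 215 cm (r > 57.9 cm).
The entire shell is enclosed: Q_enc = 2.76e-5 C.
Applying ∮E·dA = Q_enc/ε₀ with Φ = E(4πr²):
E = k|Q_enc|/r² = (8.99×10^9)(2.76e-5)/(2.15)² = 5.37e4 N/C.

|E| ≈ 5.37×10^4 V/m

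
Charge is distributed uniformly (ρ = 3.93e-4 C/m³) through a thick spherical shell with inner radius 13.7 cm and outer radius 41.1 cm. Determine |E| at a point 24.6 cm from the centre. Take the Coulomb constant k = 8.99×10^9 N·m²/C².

|E| ≈ 3.01×10^6 N/C

Symmetry ⇒ E = E(r) r̂. Gaussian sphere of radius r = 24.6 cm (within the shell material, 13.7 cm < r < 41.1 cm).
Only the shell between 13.7 cm and r is enclosed: Q_enc = ρ·(4π/3)(r³ − a³) = (3.93×10^-4)·(4π/3)·((0.246)³ − (0.137)³) = 2.027×10^-5 C.
By Gauss's law, ∮E·dA = E·4πr² = Q_enc/ε₀.
E = k|Q_enc|/r² = (8.99×10^9)(2.027×10^-5)/(0.246)² = 3.01e6 N/C.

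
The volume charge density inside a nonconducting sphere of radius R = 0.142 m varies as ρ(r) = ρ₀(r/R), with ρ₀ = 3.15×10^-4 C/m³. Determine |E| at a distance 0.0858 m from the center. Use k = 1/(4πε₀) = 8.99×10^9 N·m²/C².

|E| ≈ 4.61×10^5 V/m

Take a concentric spherical Gaussian surface of radius r = 0.0858 m (r < R).
Integrate the density: Q_enc = 4π ∫₀^r ρ₀(r'/R)^1 r'² dr' = 4πρ₀ r^4/(4·R) = 3.777×10^-7 C.
Since E is radial and uniform over the Gaussian sphere, Φ = E·4πr² = Q_enc/ε₀.
E = k|Q_enc|/r² = (8.99×10^9)(3.777×10^-7)/(0.0858)² = 4.61×10^5 N/C.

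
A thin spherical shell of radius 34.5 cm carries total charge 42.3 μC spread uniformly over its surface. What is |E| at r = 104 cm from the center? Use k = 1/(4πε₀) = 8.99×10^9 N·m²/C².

|E| = 3.52×10^5 N/C

Symmetry ⇒ E = E(r) r̂. Gaussian sphere of radius r = 104 cm (r > 34.5 cm).
The entire shell is enclosed: Q_enc = 4.23e-5 C.
Since E is radial and uniform over the Gaussian sphere, Φ = E·4πr² = Q_enc/ε₀.
E = k|Q_enc|/r² = (8.99×10^9)(4.23e-5)/(1.04)² = 3.52×10^5 N/C.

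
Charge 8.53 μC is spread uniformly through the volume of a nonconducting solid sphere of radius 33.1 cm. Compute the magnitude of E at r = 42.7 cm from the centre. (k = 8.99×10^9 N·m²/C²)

Use a concentric Gaussian sphere at r = 42.7 cm (r > R, so the entire charge is enclosed).
Q_enc = 8.53 μC = 8.53e-6 C.
Since E is radial and uniform over the Gaussian sphere, Φ = E·4πr² = Q_enc/ε₀.
E = k|Q_enc|/r² = (8.99×10^9)(8.53×10^-6)/(0.427)² = 4.21e5 N/C.

|E| ≈ 4.21×10^5 V/m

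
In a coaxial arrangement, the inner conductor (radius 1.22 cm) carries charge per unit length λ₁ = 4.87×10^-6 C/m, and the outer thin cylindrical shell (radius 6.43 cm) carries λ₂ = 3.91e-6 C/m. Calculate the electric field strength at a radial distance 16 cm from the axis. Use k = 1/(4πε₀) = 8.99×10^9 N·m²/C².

9.87e5 N/C

By cylindrical symmetry E is radial; use a coaxial Gaussian cylinder of radius 16 cm and length L (r > 6.43 cm, enclosing both).
λ_enc = λ₁ + λ₂ = (4.87e-6) + (3.91e-6) = 8.78×10^-6 C/m.
Applying ∮E·dA = Q_enc/ε₀ with the end caps contributing no flux:
E = 2k|λ_enc|/r = 2(8.99×10^9)(8.78×10^-6)/(0.16) = 9.87×10^5 N/C.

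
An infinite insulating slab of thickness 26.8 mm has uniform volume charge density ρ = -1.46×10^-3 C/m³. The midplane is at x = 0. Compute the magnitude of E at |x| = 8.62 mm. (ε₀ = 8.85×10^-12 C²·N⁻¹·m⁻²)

E ≈ 1.42e6 V/m

By symmetry E is perpendicular to the slab. A Gaussian pillbox from −8.62 mm to +8.62 mm (face area A) lies entirely within the slab.
Q_enc = ρ·(2x)·A and flux = 2EA, so 2EA = 2ρxA/ε₀ ⇒ E = |ρ|x/ε₀.
E = (1.46×10^-3)(0.00862)/(8.85×10^-12) = 1.42e6 N/C.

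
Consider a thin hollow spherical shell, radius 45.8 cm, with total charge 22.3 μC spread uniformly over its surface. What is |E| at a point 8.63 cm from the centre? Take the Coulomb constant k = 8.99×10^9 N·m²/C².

By spherical symmetry E is radial; choose a Gaussian sphere of radius r = 8.63 cm (inside the shell, r < 45.8 cm).
No charge lies within this surface, so Q_enc = 0 and Gauss's law gives E·4πr² = 0 ⇒ E = 0.

E = 0 (no enclosed charge)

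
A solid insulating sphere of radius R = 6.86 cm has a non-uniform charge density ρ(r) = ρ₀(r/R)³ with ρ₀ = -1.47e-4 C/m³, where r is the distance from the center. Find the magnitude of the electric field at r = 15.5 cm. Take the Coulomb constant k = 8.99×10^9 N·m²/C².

Symmetry ⇒ E = E(r) r̂. Gaussian sphere of radius r = 15.5 cm (r > R, all charge enclosed).
Q_enc = 4π ∫₀^R ρ₀(r'/R)^3 r'² dr' = 4πρ₀R³/6 = -9.939×10^-8 C.
By Gauss's law, ∮E·dA = E·4πr² = Q_enc/ε₀.
E = k|Q_enc|/r² = (8.99×10^9)(9.939×10^-8)/(0.155)² = 3.72e4 N/C.

3.72e4 N/C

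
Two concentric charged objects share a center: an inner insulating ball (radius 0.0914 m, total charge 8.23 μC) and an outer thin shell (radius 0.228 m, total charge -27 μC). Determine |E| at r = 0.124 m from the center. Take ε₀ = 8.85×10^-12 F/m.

E = 4.81×10^6 N/C

By spherical symmetry E is radial; choose a Gaussian sphere of radius r = 0.124 m (between the bodies, 0.0914 m < r < 0.228 m).
The shell at 0.228 m lies outside the Gaussian surface, so Q_enc = 8.23 μC = 8.23e-6 C.
Applying ∮E·dA = Q_enc/ε₀ with Φ = E(4πr²):
E = |Q_enc|/(4πε₀r²) = (8.23×10^-6)/(4π·8.85×10^-12·(0.124)²) = 4.81e6 N/C.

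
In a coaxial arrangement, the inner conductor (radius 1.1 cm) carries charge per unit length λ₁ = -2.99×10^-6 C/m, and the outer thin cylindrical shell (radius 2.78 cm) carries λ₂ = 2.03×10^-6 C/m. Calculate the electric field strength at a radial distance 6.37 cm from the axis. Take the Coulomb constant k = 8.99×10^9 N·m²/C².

|E| = 2.71×10^5 V/m

Choose a coaxial cylinder of radius r = 6.37 cm (arbitrary length L) as the Gaussian surface (r > 2.78 cm, enclosing both).
λ_enc = λ₁ + λ₂ = (-2.99e-6) + (2.03×10^-6) = -9.60×10^-7 C/m.
Applying ∮E·dA = Q_enc/ε₀ with the end caps contributing no flux:
E = 2k|λ_enc|/r = 2(8.99×10^9)(9.60×10^-7)/(0.0637) = 2.71×10^5 N/C.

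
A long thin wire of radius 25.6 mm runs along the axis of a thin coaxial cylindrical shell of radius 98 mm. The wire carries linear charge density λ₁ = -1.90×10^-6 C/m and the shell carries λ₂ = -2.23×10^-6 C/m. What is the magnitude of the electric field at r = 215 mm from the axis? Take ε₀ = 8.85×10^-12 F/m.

3.45×10^5 N/C

By cylindrical symmetry E is radial; use a coaxial Gaussian cylinder of radius 215 mm and length L (r > 98 mm, enclosing both).
λ_enc = λ₁ + λ₂ = (-1.90e-6) + (-2.23×10^-6) = -4.13×10^-6 C/m.
Gauss's law: E·2πrL = λ_enc L/ε₀.
E = |λ_enc|/(2πε₀r) = (4.13×10^-6)/(2π·8.85×10^-12·0.215) = 3.45×10^5 N/C.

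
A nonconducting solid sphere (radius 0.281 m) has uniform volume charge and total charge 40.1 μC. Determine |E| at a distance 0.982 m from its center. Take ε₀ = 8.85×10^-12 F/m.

|E| ≈ 3.74×10^5 V/m

Use a concentric Gaussian sphere at r = 0.982 m (r > R, so the entire charge is enclosed).
Q_enc = 40.1 μC = 4.01×10^-5 C.
By Gauss's law, ∮E·dA = E·4πr² = Q_enc/ε₀.
E = |Q_enc|/(4πε₀r²) = (4.01e-5)/(4π·8.85×10^-12·(0.982)²) = 3.74e5 N/C.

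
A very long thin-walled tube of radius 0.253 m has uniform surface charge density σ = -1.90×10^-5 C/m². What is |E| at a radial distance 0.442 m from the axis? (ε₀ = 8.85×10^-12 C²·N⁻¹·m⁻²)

E ≈ 1.23×10^6 V/m

Choose a coaxial cylinder of radius r = 0.442 m (arbitrary length L) as the Gaussian surface (r > 0.253 m).
The whole shell is enclosed: λ_enc = σ·2πR = (-1.90e-5)·2π·(0.253) = -3.02×10^-5 C/m.
Gauss's law: E·2πrL = λ_enc L/ε₀.
E = |λ_enc|/(2πε₀r) = (3.02×10^-5)/(2π·8.85×10^-12·0.442) = 1.23×10^6 N/C.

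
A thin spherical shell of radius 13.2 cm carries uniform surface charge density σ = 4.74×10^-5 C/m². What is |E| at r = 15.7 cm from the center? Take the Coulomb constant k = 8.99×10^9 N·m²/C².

|E| = 3.79e6 N/C

Use a concentric Gaussian sphere at r = 15.7 cm (r > 13.2 cm).
The entire shell is enclosed: Q_enc = σ·4πR² = (4.74×10^-5)·4π·(0.132)² = 1.038e-5 C.
Since E is radial and uniform over the Gaussian sphere, Φ = E·4πr² = Q_enc/ε₀.
E = k|Q_enc|/r² = (8.99×10^9)(1.038×10^-5)/(0.157)² = 3.79×10^6 N/C.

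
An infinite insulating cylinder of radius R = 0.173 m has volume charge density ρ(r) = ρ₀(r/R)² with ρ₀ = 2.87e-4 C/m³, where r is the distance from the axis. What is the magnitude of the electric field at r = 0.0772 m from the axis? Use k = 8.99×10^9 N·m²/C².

By cylindrical symmetry E is radial; use a coaxial Gaussian cylinder of radius 0.0772 m and length L (r < R).
Integrating ρ over the cross-section to radius r: λ_enc = (2πρ₀/R²) ∫₀^r r'^3 dr' = 2πρ₀ r^4/(4·R²) = 5.35×10^-7 C/m.
Gauss's law: E·2πrL = λ_enc L/ε₀.
E = 2k|λ_enc|/r = 2(8.99×10^9)(5.35e-7)/(0.0772) = 1.25e5 N/C.

E ≈ 1.25×10^5 N/C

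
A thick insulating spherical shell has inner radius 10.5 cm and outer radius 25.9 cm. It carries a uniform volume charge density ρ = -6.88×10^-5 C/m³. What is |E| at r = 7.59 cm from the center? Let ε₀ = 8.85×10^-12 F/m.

E = 0 (no enclosed charge)

Symmetry ⇒ E = E(r) r̂. Gaussian sphere of radius r = 7.59 cm (r < 10.5 cm, inside the empty cavity).
Q_enc = 0 (all charge lies at larger r); Gauss's law gives E = 0.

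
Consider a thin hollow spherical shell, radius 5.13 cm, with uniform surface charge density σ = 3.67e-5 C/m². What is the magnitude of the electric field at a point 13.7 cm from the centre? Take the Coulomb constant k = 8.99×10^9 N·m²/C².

|E| ≈ 5.81×10^5 N/C

Symmetry ⇒ E = E(r) r̂. Gaussian sphere of radius r = 13.7 cm (r > 5.13 cm).
The entire shell is enclosed: Q_enc = σ·4πR² = (3.67×10^-5)·4π·(0.0513)² = 1.214×10^-6 C.
By Gauss's law, ∮E·dA = E·4πr² = Q_enc/ε₀.
E = k|Q_enc|/r² = (8.99×10^9)(1.214×10^-6)/(0.137)² = 5.81×10^5 N/C.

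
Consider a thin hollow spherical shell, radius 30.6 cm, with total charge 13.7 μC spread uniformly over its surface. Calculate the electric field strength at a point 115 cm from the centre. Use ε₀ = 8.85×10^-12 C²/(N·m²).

Use a concentric Gaussian sphere at r = 115 cm (r > 30.6 cm).
The entire shell is enclosed: Q_enc = 1.37×10^-5 C.
By Gauss's law, ∮E·dA = E·4πr² = Q_enc/ε₀.
E = |Q_enc|/(4πε₀r²) = (1.37e-5)/(4π·8.85×10^-12·(1.15)²) = 9.31×10^4 N/C.

|E| ≈ 9.31×10^4 N/C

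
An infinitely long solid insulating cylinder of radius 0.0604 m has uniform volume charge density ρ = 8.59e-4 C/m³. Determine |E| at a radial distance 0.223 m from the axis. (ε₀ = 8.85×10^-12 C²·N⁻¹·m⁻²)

|E| ≈ 7.94e5 N/C

Coaxial Gaussian cylinder, radius r = 0.223 m, length L (r > 0.0604 m, full cross-section enclosed).
λ_enc = ρ·πR² = (8.59×10^-4)π(0.0604)² = 9.845e-6 C/m.
Gauss's law: E·2πrL = λ_enc L/ε₀.
E = |λ_enc|/(2πε₀r) = (9.845e-6)/(2π·8.85×10^-12·0.223) = 7.94e5 N/C.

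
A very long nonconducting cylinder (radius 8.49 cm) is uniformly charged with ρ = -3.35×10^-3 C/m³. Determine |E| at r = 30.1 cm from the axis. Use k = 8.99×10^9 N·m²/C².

Take a coaxial cylindrical Gaussian surface of radius r = 30.1 cm and length L (r > 8.49 cm, full cross-section enclosed).
λ_enc = ρ·πR² = (-3.35×10^-3)π(0.0849)² = -7.586e-5 C/m.
By Gauss's law (flux through the curved wall only), E·2πrL = λ_enc L/ε₀.
E = 2k|λ_enc|/r = 2(8.99×10^9)(7.586×10^-5)/(0.301) = 4.53×10^6 N/C.

|E| = 4.53×10^6 V/m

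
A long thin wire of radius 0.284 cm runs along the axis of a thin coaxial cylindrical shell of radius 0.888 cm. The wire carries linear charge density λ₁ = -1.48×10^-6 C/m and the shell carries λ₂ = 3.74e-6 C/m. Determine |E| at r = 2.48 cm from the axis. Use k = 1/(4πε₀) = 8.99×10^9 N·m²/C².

E ≈ 1.64×10^6 N/C

Take a coaxial cylindrical Gaussian surface of radius r = 2.48 cm and length L (r > 0.888 cm, enclosing both).
λ_enc = λ₁ + λ₂ = (-1.48e-6) + (3.74×10^-6) = 2.26×10^-6 C/m.
By Gauss's law (flux through the curved wall only), E·2πrL = λ_enc L/ε₀.
E = 2k|λ_enc|/r = 2(8.99×10^9)(2.26e-6)/(0.0248) = 1.64e6 N/C.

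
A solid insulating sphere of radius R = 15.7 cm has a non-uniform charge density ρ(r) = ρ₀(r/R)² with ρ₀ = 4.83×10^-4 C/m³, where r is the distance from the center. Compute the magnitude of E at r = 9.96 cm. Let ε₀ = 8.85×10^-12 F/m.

E = 4.38×10^5 V/m

Use a concentric Gaussian sphere at r = 9.96 cm (r < R).
Integrate the density: Q_enc = 4π ∫₀^r ρ₀(r'/R)^2 r'² dr' = 4πρ₀ r^5/(5·R²) = 4.827×10^-7 C.
Since E is radial and uniform over the Gaussian sphere, Φ = E·4πr² = Q_enc/ε₀.
E = |Q_enc|/(4πε₀r²) = (4.827×10^-7)/(4π·8.85×10^-12·(0.0996)²) = 4.38×10^5 N/C.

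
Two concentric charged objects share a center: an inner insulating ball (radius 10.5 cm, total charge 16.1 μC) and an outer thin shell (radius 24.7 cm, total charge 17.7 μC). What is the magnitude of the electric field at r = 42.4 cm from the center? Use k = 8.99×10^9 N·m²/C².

Use a concentric Gaussian sphere at r = 42.4 cm (r > 24.7 cm, enclosing both).
Q_enc = (16.1 μC) + (17.7 μC) = 3.38×10^-5 C.
By Gauss's law, ∮E·dA = E·4πr² = Q_enc/ε₀.
E = k|Q_enc|/r² = (8.99×10^9)(3.38e-5)/(0.424)² = 1.69×10^6 N/C.

E = 1.69×10^6 N/C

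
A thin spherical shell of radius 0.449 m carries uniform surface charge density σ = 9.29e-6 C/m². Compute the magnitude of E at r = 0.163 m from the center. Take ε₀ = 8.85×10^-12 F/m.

|E| = 0 N/C

Symmetry ⇒ E = E(r) r̂. Gaussian sphere of radius r = 0.163 m (inside the shell, r < 0.449 m).
All the charge is outside the Gaussian surface: Q_enc = 0, hence E = 0 everywhere inside the shell.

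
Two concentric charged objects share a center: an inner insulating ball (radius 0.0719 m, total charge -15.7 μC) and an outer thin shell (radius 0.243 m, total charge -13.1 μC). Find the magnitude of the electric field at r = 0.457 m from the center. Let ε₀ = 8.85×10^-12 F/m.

By spherical symmetry E is radial; choose a Gaussian sphere of radius r = 0.457 m (r > 0.243 m, enclosing both).
Q_enc = (-15.7 μC) + (-13.1 μC) = -2.88×10^-5 C.
Applying ∮E·dA = Q_enc/ε₀ with Φ = E(4πr²):
E = |Q_enc|/(4πε₀r²) = (2.88×10^-5)/(4π·8.85×10^-12·(0.457)²) = 1.24×10^6 N/C.

E ≈ 1.24e6 N/C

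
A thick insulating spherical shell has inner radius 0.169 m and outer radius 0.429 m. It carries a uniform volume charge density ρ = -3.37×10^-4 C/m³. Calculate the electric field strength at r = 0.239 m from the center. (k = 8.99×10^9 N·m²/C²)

Take a concentric spherical Gaussian surface of radius r = 0.239 m (within the shell material, 0.169 m < r < 0.429 m).
Enclosed charge is the volume from a to r: Q_enc = (4π/3)ρ(r³ − a³) = -1.246×10^-5 C.
By Gauss's law, ∮E·dA = E·4πr² = Q_enc/ε₀.
E = k|Q_enc|/r² = (8.99×10^9)(1.246×10^-5)/(0.239)² = 1.96e6 N/C.

1.96×10^6 N/C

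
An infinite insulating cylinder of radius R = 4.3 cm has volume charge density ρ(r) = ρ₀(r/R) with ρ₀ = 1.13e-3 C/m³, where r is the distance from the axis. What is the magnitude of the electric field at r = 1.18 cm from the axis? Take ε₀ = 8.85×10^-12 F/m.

E ≈ 1.38×10^5 V/m

Choose a coaxial cylinder of radius r = 1.18 cm (arbitrary length L) as the Gaussian surface (r < R).
Integrating ρ over the cross-section to radius r: λ_enc = (2πρ₀/R) ∫₀^r r'^2 dr' = 2πρ₀ r^3/(3·R) = 9.043×10^-8 C/m.
By Gauss's law (flux through the curved wall only), E·2πrL = λ_enc L/ε₀.
E = |λ_enc|/(2πε₀r) = (9.043e-8)/(2π·8.85×10^-12·0.0118) = 1.38e5 N/C.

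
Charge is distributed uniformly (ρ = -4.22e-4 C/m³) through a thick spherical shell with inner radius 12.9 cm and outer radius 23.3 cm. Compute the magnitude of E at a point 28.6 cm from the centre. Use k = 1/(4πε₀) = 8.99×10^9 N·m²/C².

2.04e6 V/m

Use a concentric Gaussian sphere at r = 28.6 cm (r > 23.3 cm, enclosing the whole shell).
Q_enc = ρ·(4π/3)(b³ − a³) = (-4.22×10^-4)·(4π/3)·((0.233)³ − (0.129)³) = -1.857×10^-5 C.
Since E is radial and uniform over the Gaussian sphere, Φ = E·4πr² = Q_enc/ε₀.
E = k|Q_enc|/r² = (8.99×10^9)(1.857e-5)/(0.286)² = 2.04e6 N/C.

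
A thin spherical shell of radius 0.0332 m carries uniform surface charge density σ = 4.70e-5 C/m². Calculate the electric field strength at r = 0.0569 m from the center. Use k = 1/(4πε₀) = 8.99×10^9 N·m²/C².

E ≈ 1.81e6 V/m

Symmetry ⇒ E = E(r) r̂. Gaussian sphere of radius r = 0.0569 m (r > 0.0332 m).
The entire shell is enclosed: Q_enc = σ·4πR² = (4.70×10^-5)·4π·(0.0332)² = 6.51×10^-7 C.
Gauss's law: E·4πr² = Q_enc/ε₀.
E = k|Q_enc|/r² = (8.99×10^9)(6.51×10^-7)/(0.0569)² = 1.81×10^6 N/C.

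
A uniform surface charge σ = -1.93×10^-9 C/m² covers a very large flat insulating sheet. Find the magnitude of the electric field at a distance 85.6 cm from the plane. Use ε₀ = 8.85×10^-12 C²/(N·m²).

E = 109 V/m

The symmetry is planar: E is normal to the sheet and the same magnitude on both sides. Take a pillbox straddling the sheet with end-cap area A.
Flux Φ = 2EA and Q_enc = σA, so 2EA = σA/ε₀ ⇒ E = |σ|/(2ε₀), independent of distance.
E = |σ|/(2ε₀) = (1.93e-9)/(2·8.85×10^-12) = 109 N/C.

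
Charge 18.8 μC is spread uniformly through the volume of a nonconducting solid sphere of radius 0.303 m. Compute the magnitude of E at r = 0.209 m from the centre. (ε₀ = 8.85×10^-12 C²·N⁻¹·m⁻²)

By spherical symmetry E is radial; choose a Gaussian sphere of radius r = 0.209 m (r < R).
For a uniform sphere the enclosed fraction is (r/R)³, so Q_enc = (18.8 μC)(0.209/0.303)³ = 6.17×10^-6 C.
By Gauss's law, ∮E·dA = E·4πr² = Q_enc/ε₀.
E = |Q_enc|/(4πε₀r²) = (6.17×10^-6)/(4π·8.85×10^-12·(0.209)²) = 1.27×10^6 N/C.

|E| = 1.27×10^6 N/C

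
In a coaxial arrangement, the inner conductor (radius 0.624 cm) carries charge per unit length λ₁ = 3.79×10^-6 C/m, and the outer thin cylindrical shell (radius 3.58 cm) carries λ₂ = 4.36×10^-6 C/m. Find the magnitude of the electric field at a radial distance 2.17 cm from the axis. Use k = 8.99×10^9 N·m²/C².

3.14×10^6 N/C

Coaxial Gaussian cylinder, radius r = 2.17 cm, length L (between the conductors, 0.624 cm < r < 3.58 cm).
Only the inner wire is enclosed; the outer shell contributes nothing inside itself. λ_enc = λ₁ = 3.79×10^-6 C/m.
Gauss's law: E·2πrL = λ_enc L/ε₀.
E = 2k|λ_enc|/r = 2(8.99×10^9)(3.79×10^-6)/(0.0217) = 3.14×10^6 N/C.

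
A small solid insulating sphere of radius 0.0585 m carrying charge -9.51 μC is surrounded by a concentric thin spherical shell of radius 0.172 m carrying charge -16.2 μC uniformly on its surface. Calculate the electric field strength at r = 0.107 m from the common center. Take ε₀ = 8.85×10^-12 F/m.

E = 7.47×10^6 N/C

Symmetry ⇒ E = E(r) r̂. Gaussian sphere of radius r = 0.107 m (between the bodies, 0.0585 m < r < 0.172 m).
Only the inner charge is enclosed; the outer shell contributes nothing inside itself. Q_enc = -9.51 μC = -9.51e-6 C.
By Gauss's law, ∮E·dA = E·4πr² = Q_enc/ε₀.
E = |Q_enc|/(4πε₀r²) = (9.51×10^-6)/(4π·8.85×10^-12·(0.107)²) = 7.47e6 N/C.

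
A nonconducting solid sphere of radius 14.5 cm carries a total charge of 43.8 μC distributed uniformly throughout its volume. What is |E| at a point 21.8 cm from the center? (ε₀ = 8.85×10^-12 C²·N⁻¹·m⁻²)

E ≈ 8.29×10^6 N/C

By spherical symmetry E is radial; choose a Gaussian sphere of radius r = 21.8 cm (r > R, so the entire charge is enclosed).
Q_enc = 43.8 μC = 4.38e-5 C.
Gauss's law: E·4πr² = Q_enc/ε₀.
E = |Q_enc|/(4πε₀r²) = (4.38×10^-5)/(4π·8.85×10^-12·(0.218)²) = 8.29e6 N/C.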